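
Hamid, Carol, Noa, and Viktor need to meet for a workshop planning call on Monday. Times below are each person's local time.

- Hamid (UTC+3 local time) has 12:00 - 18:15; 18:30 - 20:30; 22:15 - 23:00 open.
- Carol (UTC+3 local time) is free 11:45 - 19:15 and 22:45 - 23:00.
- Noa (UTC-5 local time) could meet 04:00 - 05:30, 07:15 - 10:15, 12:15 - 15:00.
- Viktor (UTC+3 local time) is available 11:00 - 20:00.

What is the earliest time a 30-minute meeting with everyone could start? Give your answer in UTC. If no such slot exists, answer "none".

Hamid in UTC: 09:00-15:15, 15:30-17:30, 19:15-20:00 (subtract 3h to convert from UTC+3).
Carol in UTC: 08:45-16:15, 19:45-20:00 (subtract 3h to convert from UTC+3).
Noa in UTC: 09:00-10:30, 12:15-15:15, 17:15-20:00 (add 5h to convert from UTC-5).
Viktor in UTC: 08:00-17:00 (subtract 3h to convert from UTC+3).
Hamid ∩ Carol: 09:00-15:15, 15:30-16:15, 19:45-20:00.
Hamid ∩ Carol ∩ Noa: 09:00-10:30, 12:15-15:15, 19:45-20:00.
Hamid ∩ Carol ∩ Noa ∩ Viktor: 09:00-10:30, 12:15-15:15.
So the common availability across everyone is 09:00-10:30, 12:15-15:15.
The first common window of at least 30 minutes is 09:00-10:30, so the earliest start is 09:00.

09:00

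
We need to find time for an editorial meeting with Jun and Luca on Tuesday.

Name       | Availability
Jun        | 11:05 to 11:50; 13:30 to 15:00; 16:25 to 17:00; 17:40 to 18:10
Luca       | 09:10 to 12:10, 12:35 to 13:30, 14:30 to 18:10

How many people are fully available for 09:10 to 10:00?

1

Luca can make the full 09:10-10:00 slot — that's 1.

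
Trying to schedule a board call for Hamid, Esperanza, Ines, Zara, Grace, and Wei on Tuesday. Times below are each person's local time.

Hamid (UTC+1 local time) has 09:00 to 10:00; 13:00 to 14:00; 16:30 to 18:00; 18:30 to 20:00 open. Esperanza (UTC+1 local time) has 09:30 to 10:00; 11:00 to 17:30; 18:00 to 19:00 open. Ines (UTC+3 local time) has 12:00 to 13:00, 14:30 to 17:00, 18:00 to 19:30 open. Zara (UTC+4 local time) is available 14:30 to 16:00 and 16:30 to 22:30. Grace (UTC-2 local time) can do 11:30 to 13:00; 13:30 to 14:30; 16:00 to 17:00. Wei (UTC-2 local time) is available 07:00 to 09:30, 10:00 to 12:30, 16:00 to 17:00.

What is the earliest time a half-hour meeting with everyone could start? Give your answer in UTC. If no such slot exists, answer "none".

Hamid in UTC: 08:00-09:00, 12:00-13:00, 15:30-17:00, 17:30-19:00 (subtract 1h to convert from UTC+1).
Esperanza in UTC: 08:30-09:00, 10:00-16:30, 17:00-18:00 (subtract 1h to convert from UTC+1).
Ines in UTC: 09:00-10:00, 11:30-14:00, 15:00-16:30 (subtract 3h to convert from UTC+3).
Zara in UTC: 10:30-12:00, 12:30-18:30 (subtract 4h to convert from UTC+4).
Grace in UTC: 13:30-15:00, 15:30-16:30, 18:00-19:00 (add 2h to convert from UTC-2).
Wei in UTC: 09:00-11:30, 12:00-14:30, 18:00-19:00 (add 2h to convert from UTC-2).
Hamid ∩ Esperanza: 08:30-09:00, 12:00-13:00, 15:30-16:30, 17:30-18:00.
Hamid ∩ Esperanza ∩ Ines: 12:00-13:00, 15:30-16:30.
Hamid ∩ Esperanza ∩ Ines ∩ Zara: 12:30-13:00, 15:30-16:30.
Hamid ∩ Esperanza ∩ Ines ∩ Zara ∩ Grace: 15:30-16:30.
Hamid ∩ Esperanza ∩ Ines ∩ Zara ∩ Grace ∩ Wei: ∅.
There is no time when everyone is free.
No common window is at least 30 minutes long.

none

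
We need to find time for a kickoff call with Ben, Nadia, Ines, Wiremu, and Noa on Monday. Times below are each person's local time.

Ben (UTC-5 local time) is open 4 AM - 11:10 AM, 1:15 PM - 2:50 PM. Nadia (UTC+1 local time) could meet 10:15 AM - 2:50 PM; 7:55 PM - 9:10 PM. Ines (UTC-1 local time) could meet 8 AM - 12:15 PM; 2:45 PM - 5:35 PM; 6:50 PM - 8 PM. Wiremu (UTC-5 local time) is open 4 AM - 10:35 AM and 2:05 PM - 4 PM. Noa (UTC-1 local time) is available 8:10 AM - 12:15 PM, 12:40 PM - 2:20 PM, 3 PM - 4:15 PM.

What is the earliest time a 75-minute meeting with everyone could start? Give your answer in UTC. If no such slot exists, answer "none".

Ben in UTC: 09:00-16:10, 18:15-19:50 (add 5h to convert from UTC-5).
Nadia in UTC: 09:15-13:50, 18:55-20:10 (subtract 1h to convert from UTC+1).
Ines in UTC: 09:00-13:15, 15:45-18:35, 19:50-21:00 (add 1h to convert from UTC-1).
Wiremu in UTC: 09:00-15:35, 19:05-21:00 (add 5h to convert from UTC-5).
Noa in UTC: 09:10-13:15, 13:40-15:20, 16:00-17:15 (add 1h to convert from UTC-1).
Ben ∩ Nadia: 09:15-13:50, 18:55-19:50.
Ben ∩ Nadia ∩ Ines: 09:15-13:15.
Ben ∩ Nadia ∩ Ines ∩ Wiremu: 09:15-13:15.
Ben ∩ Nadia ∩ Ines ∩ Wiremu ∩ Noa: 09:15-13:15.
Those are the intersection windows.
The first common window of at least 75 minutes is 09:15-13:15, so the earliest start is 09:15.

09:15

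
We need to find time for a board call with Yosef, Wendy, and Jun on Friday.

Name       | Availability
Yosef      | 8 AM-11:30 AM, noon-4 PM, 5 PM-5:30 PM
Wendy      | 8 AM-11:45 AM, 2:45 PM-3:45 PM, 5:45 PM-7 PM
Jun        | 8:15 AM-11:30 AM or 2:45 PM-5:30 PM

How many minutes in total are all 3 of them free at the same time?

255

Yosef ∩ Wendy: 08:00-11:30, 14:45-15:45.
Yosef ∩ Wendy ∩ Jun: 08:15-11:30, 14:45-15:45.
So the common availability across everyone is 08:15-11:30, 14:45-15:45.
Summing the common windows: 195 + 60 = 255 minutes.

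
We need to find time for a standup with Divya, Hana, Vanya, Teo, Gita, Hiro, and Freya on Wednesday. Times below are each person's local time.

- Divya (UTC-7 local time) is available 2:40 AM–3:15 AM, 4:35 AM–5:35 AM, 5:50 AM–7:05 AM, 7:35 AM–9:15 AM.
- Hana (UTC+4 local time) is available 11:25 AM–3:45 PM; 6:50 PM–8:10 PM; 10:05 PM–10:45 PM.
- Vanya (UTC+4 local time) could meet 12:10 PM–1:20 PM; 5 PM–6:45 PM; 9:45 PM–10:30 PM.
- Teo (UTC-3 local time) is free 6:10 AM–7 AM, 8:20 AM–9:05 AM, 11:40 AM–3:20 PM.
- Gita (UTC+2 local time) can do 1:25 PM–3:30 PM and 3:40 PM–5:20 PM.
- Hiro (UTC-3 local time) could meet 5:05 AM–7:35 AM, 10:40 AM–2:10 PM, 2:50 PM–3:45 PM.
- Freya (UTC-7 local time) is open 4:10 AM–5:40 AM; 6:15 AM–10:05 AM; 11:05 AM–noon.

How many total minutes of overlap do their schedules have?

0

Divya in UTC: 09:40-10:15, 11:35-12:35, 12:50-14:05, 14:35-16:15 (add 7h to convert from UTC-7).
Hana in UTC: 07:25-11:45, 14:50-16:10, 18:05-18:45 (subtract 4h to convert from UTC+4).
Vanya in UTC: 08:10-09:20, 13:00-14:45, 17:45-18:30 (subtract 4h to convert from UTC+4).
Teo in UTC: 09:10-10:00, 11:20-12:05, 14:40-18:20 (add 3h to convert from UTC-3).
Gita in UTC: 11:25-13:30, 13:40-15:20 (subtract 2h to convert from UTC+2).
Hiro in UTC: 08:05-10:35, 13:40-17:10, 17:50-18:45 (add 3h to convert from UTC-3).
Freya in UTC: 11:10-12:40, 13:15-17:05, 18:05-19:00 (add 7h to convert from UTC-7).
Divya ∩ Hana: 09:40-10:15, 11:35-11:45, 14:50-16:10.
Divya ∩ Hana ∩ Vanya: ∅.
Divya ∩ Hana ∩ Vanya ∩ Teo: ∅.
Divya ∩ Hana ∩ Vanya ∩ Teo ∩ Gita: ∅.
Divya ∩ Hana ∩ Vanya ∩ Teo ∩ Gita ∩ Hiro: ∅.
Divya ∩ Hana ∩ Vanya ∩ Teo ∩ Gita ∩ Hiro ∩ Freya: ∅.
There is no time when everyone is free.
There is no common window, so the total is 0 minutes.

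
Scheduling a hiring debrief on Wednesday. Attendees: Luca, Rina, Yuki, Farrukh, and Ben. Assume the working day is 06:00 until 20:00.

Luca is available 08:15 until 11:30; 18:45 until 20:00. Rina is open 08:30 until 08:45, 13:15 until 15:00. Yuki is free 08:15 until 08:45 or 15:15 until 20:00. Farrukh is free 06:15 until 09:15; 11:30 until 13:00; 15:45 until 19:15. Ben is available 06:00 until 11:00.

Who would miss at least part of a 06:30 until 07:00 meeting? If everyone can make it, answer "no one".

Luca: not fully free for 06:30-07:00. Rina: not fully free for 06:30-07:00. Yuki: not fully free for 06:30-07:00. Farrukh: free for 06:30-07:00. Ben: free for 06:30-07:00.

Luca, Rina, Yuki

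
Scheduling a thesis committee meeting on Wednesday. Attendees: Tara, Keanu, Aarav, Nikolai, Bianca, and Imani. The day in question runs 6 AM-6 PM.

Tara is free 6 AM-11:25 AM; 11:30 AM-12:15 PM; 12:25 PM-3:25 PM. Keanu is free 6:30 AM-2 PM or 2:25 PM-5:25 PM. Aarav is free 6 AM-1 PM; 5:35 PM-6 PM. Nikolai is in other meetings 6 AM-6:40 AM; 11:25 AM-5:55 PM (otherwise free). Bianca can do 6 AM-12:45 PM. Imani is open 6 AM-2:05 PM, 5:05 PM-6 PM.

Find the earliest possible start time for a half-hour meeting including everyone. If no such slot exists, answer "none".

06:40

Tara free: 06:00-11:25, 11:30-12:15, 12:25-15:25.
Keanu free: 06:30-14:00, 14:25-17:25.
Aarav free: 06:00-13:00, 17:35-18:00.
Nikolai free: 06:40-11:25, 17:55-18:00 (invert busy blocks within the working day).
Bianca free: 06:00-12:45.
Imani free: 06:00-14:05, 17:05-18:00.
Tara ∩ Keanu: 06:30-11:25, 11:30-12:15, 12:25-14:00, 14:25-15:25.
Tara ∩ Keanu ∩ Aarav: 06:30-11:25, 11:30-12:15, 12:25-13:00.
Tara ∩ Keanu ∩ Aarav ∩ Nikolai: 06:40-11:25.
Tara ∩ Keanu ∩ Aarav ∩ Nikolai ∩ Bianca: 06:40-11:25.
Tara ∩ Keanu ∩ Aarav ∩ Nikolai ∩ Bianca ∩ Imani: 06:40-11:25.
Those are the intersection windows.
The first common window of at least 30 minutes is 06:40-11:25, so the earliest start is 06:40.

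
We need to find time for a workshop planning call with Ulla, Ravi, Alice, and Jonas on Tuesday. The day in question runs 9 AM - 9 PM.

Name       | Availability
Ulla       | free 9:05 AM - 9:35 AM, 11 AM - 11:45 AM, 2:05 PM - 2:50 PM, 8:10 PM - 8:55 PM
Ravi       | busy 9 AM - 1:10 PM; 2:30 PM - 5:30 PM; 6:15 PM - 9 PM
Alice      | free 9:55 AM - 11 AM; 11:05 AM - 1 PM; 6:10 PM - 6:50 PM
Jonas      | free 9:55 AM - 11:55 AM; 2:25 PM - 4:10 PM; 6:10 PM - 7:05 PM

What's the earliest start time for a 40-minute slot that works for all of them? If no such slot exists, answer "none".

none

Ulla free: 09:05-09:35, 11:00-11:45, 14:05-14:50, 20:10-20:55.
Ravi free: 13:10-14:30, 17:30-18:15 (invert busy blocks within the working day).
Alice free: 09:55-11:00, 11:05-13:00, 18:10-18:50.
Jonas free: 09:55-11:55, 14:25-16:10, 18:10-19:05.
Ulla ∩ Ravi: 14:05-14:30.
Ulla ∩ Ravi ∩ Alice: ∅.
Ulla ∩ Ravi ∩ Alice ∩ Jonas: ∅.
There is no time when everyone is free.
No common window is at least 40 minutes long.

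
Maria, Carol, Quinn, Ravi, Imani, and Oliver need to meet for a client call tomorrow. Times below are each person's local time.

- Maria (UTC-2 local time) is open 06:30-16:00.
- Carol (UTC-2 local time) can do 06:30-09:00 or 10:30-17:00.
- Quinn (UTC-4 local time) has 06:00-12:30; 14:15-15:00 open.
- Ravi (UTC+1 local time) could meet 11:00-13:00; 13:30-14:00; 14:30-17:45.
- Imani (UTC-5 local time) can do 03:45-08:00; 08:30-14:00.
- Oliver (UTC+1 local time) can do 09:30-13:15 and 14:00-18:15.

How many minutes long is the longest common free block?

Maria in UTC: 08:30-18:00 (add 2h to convert from UTC-2).
Carol in UTC: 08:30-11:00, 12:30-19:00 (add 2h to convert from UTC-2).
Quinn in UTC: 10:00-16:30, 18:15-19:00 (add 4h to convert from UTC-4).
Ravi in UTC: 10:00-12:00, 12:30-13:00, 13:30-16:45 (subtract 1h to convert from UTC+1).
Imani in UTC: 08:45-13:00, 13:30-19:00 (add 5h to convert from UTC-5).
Oliver in UTC: 08:30-12:15, 13:00-17:15 (subtract 1h to convert from UTC+1).
Maria ∩ Carol: 08:30-11:00, 12:30-18:00.
Maria ∩ Carol ∩ Quinn: 10:00-11:00, 12:30-16:30.
Maria ∩ Carol ∩ Quinn ∩ Ravi: 10:00-11:00, 12:30-13:00, 13:30-16:30.
Maria ∩ Carol ∩ Quinn ∩ Ravi ∩ Imani: 10:00-11:00, 12:30-13:00, 13:30-16:30.
Maria ∩ Carol ∩ Quinn ∩ Ravi ∩ Imani ∩ Oliver: 10:00-11:00, 13:30-16:30.
So the common availability across everyone is 10:00-11:00, 13:30-16:30.
The longest is 13:30-16:30 at 180 minutes.

180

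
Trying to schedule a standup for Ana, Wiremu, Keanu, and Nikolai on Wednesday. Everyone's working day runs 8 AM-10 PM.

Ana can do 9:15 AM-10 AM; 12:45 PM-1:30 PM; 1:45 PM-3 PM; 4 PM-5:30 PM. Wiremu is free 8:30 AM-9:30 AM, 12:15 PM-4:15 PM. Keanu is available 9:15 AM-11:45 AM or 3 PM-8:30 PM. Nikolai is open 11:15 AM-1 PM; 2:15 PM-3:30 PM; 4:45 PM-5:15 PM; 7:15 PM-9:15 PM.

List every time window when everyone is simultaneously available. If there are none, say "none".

Ana ∩ Wiremu: 09:15-09:30, 12:45-13:30, 13:45-15:00, 16:00-16:15.
Ana ∩ Wiremu ∩ Keanu: 09:15-09:30, 16:00-16:15.
Ana ∩ Wiremu ∩ Keanu ∩ Nikolai: ∅.
There is no time when everyone is free.

none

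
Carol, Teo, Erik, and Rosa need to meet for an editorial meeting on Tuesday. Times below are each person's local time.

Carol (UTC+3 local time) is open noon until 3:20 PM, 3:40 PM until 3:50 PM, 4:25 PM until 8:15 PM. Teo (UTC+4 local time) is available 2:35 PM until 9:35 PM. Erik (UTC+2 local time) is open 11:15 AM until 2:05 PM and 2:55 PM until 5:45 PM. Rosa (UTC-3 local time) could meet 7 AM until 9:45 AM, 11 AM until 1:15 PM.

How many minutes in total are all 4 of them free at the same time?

195

Carol in UTC: 09:00-12:20, 12:40-12:50, 13:25-17:15 (subtract 3h to convert from UTC+3).
Teo in UTC: 10:35-17:35 (subtract 4h to convert from UTC+4).
Erik in UTC: 09:15-12:05, 12:55-15:45 (subtract 2h to convert from UTC+2).
Rosa in UTC: 10:00-12:45, 14:00-16:15 (add 3h to convert from UTC-3).
Carol ∩ Teo: 10:35-12:20, 12:40-12:50, 13:25-17:15.
Carol ∩ Teo ∩ Erik: 10:35-12:05, 13:25-15:45.
Carol ∩ Teo ∩ Erik ∩ Rosa: 10:35-12:05, 14:00-15:45.
Summing the common windows: 90 + 105 = 195 minutes.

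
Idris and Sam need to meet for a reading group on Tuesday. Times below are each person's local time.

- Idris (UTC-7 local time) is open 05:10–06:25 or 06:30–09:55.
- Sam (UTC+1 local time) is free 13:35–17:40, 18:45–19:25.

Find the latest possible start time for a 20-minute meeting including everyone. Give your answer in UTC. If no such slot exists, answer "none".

16:20

Idris in UTC: 12:10-13:25, 13:30-16:55 (add 7h to convert from UTC-7).
Sam in UTC: 12:35-16:40, 17:45-18:25 (subtract 1h to convert from UTC+1).
Idris ∩ Sam: 12:35-13:25, 13:30-16:40.
The last common window of at least 20 minutes is 13:30-16:40; a 20-minute meeting can start as late as 16:20 and still end by 16:40.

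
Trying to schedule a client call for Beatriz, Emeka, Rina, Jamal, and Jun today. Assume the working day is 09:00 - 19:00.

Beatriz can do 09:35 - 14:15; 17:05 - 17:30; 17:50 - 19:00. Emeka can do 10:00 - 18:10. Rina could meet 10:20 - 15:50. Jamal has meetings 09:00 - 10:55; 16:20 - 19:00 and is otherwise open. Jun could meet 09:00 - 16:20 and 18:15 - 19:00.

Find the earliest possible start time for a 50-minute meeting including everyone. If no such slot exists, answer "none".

Beatriz free: 09:35-14:15, 17:05-17:30, 17:50-19:00.
Emeka free: 10:00-18:10.
Rina free: 10:20-15:50.
Jamal free: 10:55-16:20 (invert busy blocks within the working day).
Jun free: 09:00-16:20, 18:15-19:00.
Beatriz ∩ Emeka: 10:00-14:15, 17:05-17:30, 17:50-18:10.
Beatriz ∩ Emeka ∩ Rina: 10:20-14:15.
Beatriz ∩ Emeka ∩ Rina ∩ Jamal: 10:55-14:15.
Beatriz ∩ Emeka ∩ Rina ∩ Jamal ∩ Jun: 10:55-14:15.
Those are the intersection windows.
The first common window of at least 50 minutes is 10:55-14:15, so the earliest start is 10:55.

10:55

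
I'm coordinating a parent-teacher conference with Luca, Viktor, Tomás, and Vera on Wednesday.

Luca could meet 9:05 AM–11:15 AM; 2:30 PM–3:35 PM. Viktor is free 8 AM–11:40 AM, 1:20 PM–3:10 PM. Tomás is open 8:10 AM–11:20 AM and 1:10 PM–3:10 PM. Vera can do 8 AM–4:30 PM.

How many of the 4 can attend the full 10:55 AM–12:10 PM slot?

Vera can make the full 10:55-12:10 slot — that's 1.

1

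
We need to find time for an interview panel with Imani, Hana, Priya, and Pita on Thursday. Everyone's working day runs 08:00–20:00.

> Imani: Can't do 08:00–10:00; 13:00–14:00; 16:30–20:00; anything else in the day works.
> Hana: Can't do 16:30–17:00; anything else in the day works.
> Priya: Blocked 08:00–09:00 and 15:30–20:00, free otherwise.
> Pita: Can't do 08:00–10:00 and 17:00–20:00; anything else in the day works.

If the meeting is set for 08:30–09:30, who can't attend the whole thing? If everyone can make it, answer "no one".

Imani free: 10:00-13:00, 14:00-16:30 (invert busy blocks within the working day).
Hana free: 08:00-16:30, 17:00-20:00 (invert busy blocks within the working day).
Priya free: 09:00-15:30 (invert busy blocks within the working day).
Pita free: 10:00-17:00 (invert busy blocks within the working day).
Imani: not fully free for 08:30-09:30. Hana: free for 08:30-09:30. Priya: not fully free for 08:30-09:30. Pita: not fully free for 08:30-09:30.

Imani, Pita, Priya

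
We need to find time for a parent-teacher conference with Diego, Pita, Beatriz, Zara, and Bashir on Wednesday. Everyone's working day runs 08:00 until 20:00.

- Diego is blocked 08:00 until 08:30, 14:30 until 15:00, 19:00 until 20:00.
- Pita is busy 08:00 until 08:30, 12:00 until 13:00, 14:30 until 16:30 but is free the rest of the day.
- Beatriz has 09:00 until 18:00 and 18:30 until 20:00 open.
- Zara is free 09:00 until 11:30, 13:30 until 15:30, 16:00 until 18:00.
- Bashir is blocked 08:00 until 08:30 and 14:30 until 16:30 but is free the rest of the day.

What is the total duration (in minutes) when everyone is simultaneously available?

300

Diego free: 08:30-14:30, 15:00-19:00 (invert busy blocks within the working day).
Pita free: 08:30-12:00, 13:00-14:30, 16:30-20:00 (invert busy blocks within the working day).
Beatriz free: 09:00-18:00, 18:30-20:00.
Zara free: 09:00-11:30, 13:30-15:30, 16:00-18:00.
Bashir free: 08:30-14:30, 16:30-20:00 (invert busy blocks within the working day).
Diego ∩ Pita: 08:30-12:00, 13:00-14:30, 16:30-19:00.
Diego ∩ Pita ∩ Beatriz: 09:00-12:00, 13:00-14:30, 16:30-18:00, 18:30-19:00.
Diego ∩ Pita ∩ Beatriz ∩ Zara: 09:00-11:30, 13:30-14:30, 16:30-18:00.
Diego ∩ Pita ∩ Beatriz ∩ Zara ∩ Bashir: 09:00-11:30, 13:30-14:30, 16:30-18:00.
Summing the common windows: 150 + 60 + 90 = 300 minutes.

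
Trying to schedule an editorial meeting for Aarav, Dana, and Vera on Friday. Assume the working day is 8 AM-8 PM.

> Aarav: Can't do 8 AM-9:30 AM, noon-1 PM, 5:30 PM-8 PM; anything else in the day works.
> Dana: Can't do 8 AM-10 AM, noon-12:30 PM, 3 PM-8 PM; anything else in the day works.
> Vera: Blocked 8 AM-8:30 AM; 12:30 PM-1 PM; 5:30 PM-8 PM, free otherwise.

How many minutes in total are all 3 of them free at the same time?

240

Aarav free: 09:30-12:00, 13:00-17:30 (invert busy blocks within the working day).
Dana free: 10:00-12:00, 12:30-15:00 (invert busy blocks within the working day).
Vera free: 08:30-12:30, 13:00-17:30 (invert busy blocks within the working day).
Aarav ∩ Dana: 10:00-12:00, 13:00-15:00.
Aarav ∩ Dana ∩ Vera: 10:00-12:00, 13:00-15:00.
Summing the common windows: 120 + 120 = 240 minutes.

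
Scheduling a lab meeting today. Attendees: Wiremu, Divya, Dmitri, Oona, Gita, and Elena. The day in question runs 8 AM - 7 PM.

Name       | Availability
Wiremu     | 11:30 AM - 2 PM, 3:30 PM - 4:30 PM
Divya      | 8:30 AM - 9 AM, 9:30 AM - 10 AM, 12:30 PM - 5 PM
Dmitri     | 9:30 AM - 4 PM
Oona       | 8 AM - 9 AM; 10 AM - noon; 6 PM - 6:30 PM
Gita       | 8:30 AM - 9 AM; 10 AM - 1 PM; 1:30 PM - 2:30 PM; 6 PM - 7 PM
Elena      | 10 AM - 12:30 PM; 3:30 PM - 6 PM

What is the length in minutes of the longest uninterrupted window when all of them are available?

0

Wiremu ∩ Divya: 12:30-14:00, 15:30-16:30.
Wiremu ∩ Divya ∩ Dmitri: 12:30-14:00, 15:30-16:00.
Wiremu ∩ Divya ∩ Dmitri ∩ Oona: ∅.
Wiremu ∩ Divya ∩ Dmitri ∩ Oona ∩ Gita: ∅.
Wiremu ∩ Divya ∩ Dmitri ∩ Oona ∩ Gita ∩ Elena: ∅.
There is no time when everyone is free.
No common window exists, so the longest block is 0 minutes.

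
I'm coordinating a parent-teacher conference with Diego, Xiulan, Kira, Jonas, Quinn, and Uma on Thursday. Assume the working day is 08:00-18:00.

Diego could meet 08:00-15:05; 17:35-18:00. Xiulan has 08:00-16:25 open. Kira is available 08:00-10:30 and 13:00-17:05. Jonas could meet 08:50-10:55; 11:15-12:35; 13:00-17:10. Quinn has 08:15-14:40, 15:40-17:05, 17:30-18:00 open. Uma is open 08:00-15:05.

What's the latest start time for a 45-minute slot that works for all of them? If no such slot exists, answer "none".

13:55

Diego ∩ Xiulan: 08:00-15:05.
Diego ∩ Xiulan ∩ Kira: 08:00-10:30, 13:00-15:05.
Diego ∩ Xiulan ∩ Kira ∩ Jonas: 08:50-10:30, 13:00-15:05.
Diego ∩ Xiulan ∩ Kira ∩ Jonas ∩ Quinn: 08:50-10:30, 13:00-14:40.
Diego ∩ Xiulan ∩ Kira ∩ Jonas ∩ Quinn ∩ Uma: 08:50-10:30, 13:00-14:40.
So the common availability across everyone is 08:50-10:30, 13:00-14:40.
The last common window of at least 45 minutes is 13:00-14:40; a 45-minute meeting can start as late as 13:55 and still end by 14:40.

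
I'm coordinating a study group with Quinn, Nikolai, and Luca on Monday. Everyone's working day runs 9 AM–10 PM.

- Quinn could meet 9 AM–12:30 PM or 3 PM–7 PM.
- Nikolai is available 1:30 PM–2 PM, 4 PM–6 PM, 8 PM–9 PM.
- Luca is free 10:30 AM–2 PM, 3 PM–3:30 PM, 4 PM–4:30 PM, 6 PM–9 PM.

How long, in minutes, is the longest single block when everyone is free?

30

Quinn ∩ Nikolai: 16:00-18:00.
Quinn ∩ Nikolai ∩ Luca: 16:00-16:30.
The longest is 16:00-16:30 at 30 minutes.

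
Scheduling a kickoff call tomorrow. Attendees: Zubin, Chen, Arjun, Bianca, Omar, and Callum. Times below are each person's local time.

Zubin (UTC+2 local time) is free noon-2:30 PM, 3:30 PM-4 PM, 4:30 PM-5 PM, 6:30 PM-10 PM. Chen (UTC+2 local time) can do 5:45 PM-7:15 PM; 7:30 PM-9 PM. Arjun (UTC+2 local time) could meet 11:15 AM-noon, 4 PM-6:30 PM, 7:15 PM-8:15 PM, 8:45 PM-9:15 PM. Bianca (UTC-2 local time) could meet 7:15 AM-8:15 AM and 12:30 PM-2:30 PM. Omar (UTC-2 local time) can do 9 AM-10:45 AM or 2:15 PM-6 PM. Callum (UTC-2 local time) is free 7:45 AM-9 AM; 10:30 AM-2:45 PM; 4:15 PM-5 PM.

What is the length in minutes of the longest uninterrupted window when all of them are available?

0

Zubin in UTC: 10:00-12:30, 13:30-14:00, 14:30-15:00, 16:30-20:00 (subtract 2h to convert from UTC+2).
Chen in UTC: 15:45-17:15, 17:30-19:00 (subtract 2h to convert from UTC+2).
Arjun in UTC: 09:15-10:00, 14:00-16:30, 17:15-18:15, 18:45-19:15 (subtract 2h to convert from UTC+2).
Bianca in UTC: 09:15-10:15, 14:30-16:30 (add 2h to convert from UTC-2).
Omar in UTC: 11:00-12:45, 16:15-20:00 (add 2h to convert from UTC-2).
Callum in UTC: 09:45-11:00, 12:30-16:45, 18:15-19:00 (add 2h to convert from UTC-2).
Zubin ∩ Chen: 16:30-17:15, 17:30-19:00.
Zubin ∩ Chen ∩ Arjun: 17:30-18:15, 18:45-19:00.
Zubin ∩ Chen ∩ Arjun ∩ Bianca: ∅.
Zubin ∩ Chen ∩ Arjun ∩ Bianca ∩ Omar: ∅.
Zubin ∩ Chen ∩ Arjun ∩ Bianca ∩ Omar ∩ Callum: ∅.
There is no time when everyone is free.
No common window exists, so the longest block is 0 minutes.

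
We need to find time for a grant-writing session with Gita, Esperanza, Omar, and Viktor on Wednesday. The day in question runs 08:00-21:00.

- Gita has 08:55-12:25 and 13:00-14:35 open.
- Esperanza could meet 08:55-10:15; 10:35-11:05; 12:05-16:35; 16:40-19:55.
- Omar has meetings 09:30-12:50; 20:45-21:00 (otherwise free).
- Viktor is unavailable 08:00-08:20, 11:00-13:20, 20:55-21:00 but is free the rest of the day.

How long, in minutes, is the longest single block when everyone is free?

Gita free: 08:55-12:25, 13:00-14:35.
Esperanza free: 08:55-10:15, 10:35-11:05, 12:05-16:35, 16:40-19:55.
Omar free: 08:00-09:30, 12:50-20:45 (invert busy blocks within the working day).
Viktor free: 08:20-11:00, 13:20-20:55 (invert busy blocks within the working day).
Gita ∩ Esperanza: 08:55-10:15, 10:35-11:05, 12:05-12:25, 13:00-14:35.
Gita ∩ Esperanza ∩ Omar: 08:55-09:30, 13:00-14:35.
Gita ∩ Esperanza ∩ Omar ∩ Viktor: 08:55-09:30, 13:20-14:35.
Those are the intersection windows.
The longest is 13:20-14:35 at 75 minutes.

75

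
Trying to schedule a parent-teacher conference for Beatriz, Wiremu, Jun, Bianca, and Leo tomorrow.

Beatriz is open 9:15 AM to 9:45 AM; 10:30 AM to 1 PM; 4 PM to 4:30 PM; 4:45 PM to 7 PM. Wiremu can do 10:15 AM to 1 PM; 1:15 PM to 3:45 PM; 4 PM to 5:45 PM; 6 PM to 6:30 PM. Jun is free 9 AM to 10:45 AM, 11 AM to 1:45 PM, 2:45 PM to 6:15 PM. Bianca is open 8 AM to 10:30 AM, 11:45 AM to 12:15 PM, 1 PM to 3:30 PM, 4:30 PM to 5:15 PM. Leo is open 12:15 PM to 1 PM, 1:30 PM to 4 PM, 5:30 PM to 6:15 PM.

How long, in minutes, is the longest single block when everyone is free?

0

Beatriz ∩ Wiremu: 10:30-13:00, 16:00-16:30, 16:45-17:45, 18:00-18:30.
Beatriz ∩ Wiremu ∩ Jun: 10:30-10:45, 11:00-13:00, 16:00-16:30, 16:45-17:45, 18:00-18:15.
Beatriz ∩ Wiremu ∩ Jun ∩ Bianca: 11:45-12:15, 16:45-17:15.
Beatriz ∩ Wiremu ∩ Jun ∩ Bianca ∩ Leo: ∅.
There is no time when everyone is free.
No common window exists, so the longest block is 0 minutes.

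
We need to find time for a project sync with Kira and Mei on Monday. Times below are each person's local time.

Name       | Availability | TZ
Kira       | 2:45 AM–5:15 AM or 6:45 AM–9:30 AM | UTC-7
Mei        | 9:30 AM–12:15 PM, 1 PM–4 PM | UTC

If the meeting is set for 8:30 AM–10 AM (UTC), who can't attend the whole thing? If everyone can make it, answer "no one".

Kira, Mei

Kira in UTC: 09:45-12:15, 13:45-16:30 (add 7h to convert from UTC-7).
Mei in UTC: 09:30-12:15, 13:00-16:00.
Kira: not fully free for 08:30-10:00. Mei: not fully free for 08:30-10:00.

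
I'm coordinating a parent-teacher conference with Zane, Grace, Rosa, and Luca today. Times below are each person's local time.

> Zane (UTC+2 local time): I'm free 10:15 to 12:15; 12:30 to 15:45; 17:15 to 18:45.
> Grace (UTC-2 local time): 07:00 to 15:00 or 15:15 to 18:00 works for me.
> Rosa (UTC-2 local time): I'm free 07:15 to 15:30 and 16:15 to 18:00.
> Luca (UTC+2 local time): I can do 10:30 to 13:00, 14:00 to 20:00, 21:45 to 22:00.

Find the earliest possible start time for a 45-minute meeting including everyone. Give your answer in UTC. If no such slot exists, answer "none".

Zane in UTC: 08:15-10:15, 10:30-13:45, 15:15-16:45 (subtract 2h to convert from UTC+2).
Grace in UTC: 09:00-17:00, 17:15-20:00 (add 2h to convert from UTC-2).
Rosa in UTC: 09:15-17:30, 18:15-20:00 (add 2h to convert from UTC-2).
Luca in UTC: 08:30-11:00, 12:00-18:00, 19:45-20:00 (subtract 2h to convert from UTC+2).
Zane ∩ Grace: 09:00-10:15, 10:30-13:45, 15:15-16:45.
Zane ∩ Grace ∩ Rosa: 09:15-10:15, 10:30-13:45, 15:15-16:45.
Zane ∩ Grace ∩ Rosa ∩ Luca: 09:15-10:15, 10:30-11:00, 12:00-13:45, 15:15-16:45.
The first common window of at least 45 minutes is 09:15-10:15, so the earliest start is 09:15.

09:15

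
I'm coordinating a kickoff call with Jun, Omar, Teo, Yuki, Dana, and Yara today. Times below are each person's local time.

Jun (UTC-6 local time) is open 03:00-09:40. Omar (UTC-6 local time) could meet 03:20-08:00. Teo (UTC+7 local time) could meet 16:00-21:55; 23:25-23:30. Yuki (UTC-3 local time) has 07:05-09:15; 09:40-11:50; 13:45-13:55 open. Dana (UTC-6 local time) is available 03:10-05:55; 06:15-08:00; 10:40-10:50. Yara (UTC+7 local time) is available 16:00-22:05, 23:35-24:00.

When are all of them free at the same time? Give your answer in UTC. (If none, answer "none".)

10:05-11:55, 12:40-14:00

Jun in UTC: 09:00-15:40 (add 6h to convert from UTC-6).
Omar in UTC: 09:20-14:00 (add 6h to convert from UTC-6).
Teo in UTC: 09:00-14:55, 16:25-16:30 (subtract 7h to convert from UTC+7).
Yuki in UTC: 10:05-12:15, 12:40-14:50, 16:45-16:55 (add 3h to convert from UTC-3).
Dana in UTC: 09:10-11:55, 12:15-14:00, 16:40-16:50 (add 6h to convert from UTC-6).
Yara in UTC: 09:00-15:05, 16:35-17:00 (subtract 7h to convert from UTC+7).
Jun ∩ Omar: 09:20-14:00.
Jun ∩ Omar ∩ Teo: 09:20-14:00.
Jun ∩ Omar ∩ Teo ∩ Yuki: 10:05-12:15, 12:40-14:00.
Jun ∩ Omar ∩ Teo ∩ Yuki ∩ Dana: 10:05-11:55, 12:40-14:00.
Jun ∩ Omar ∩ Teo ∩ Yuki ∩ Dana ∩ Yara: 10:05-11:55, 12:40-14:00.
Those are the intersection windows.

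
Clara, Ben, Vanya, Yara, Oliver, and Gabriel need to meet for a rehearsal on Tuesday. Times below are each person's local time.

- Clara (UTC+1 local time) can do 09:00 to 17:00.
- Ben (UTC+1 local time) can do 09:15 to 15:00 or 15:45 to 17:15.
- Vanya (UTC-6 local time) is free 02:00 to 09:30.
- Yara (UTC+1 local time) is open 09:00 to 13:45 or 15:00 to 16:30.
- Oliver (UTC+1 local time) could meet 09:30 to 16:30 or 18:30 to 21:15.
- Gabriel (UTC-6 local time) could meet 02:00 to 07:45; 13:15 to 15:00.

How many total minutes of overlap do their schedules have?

Clara in UTC: 08:00-16:00 (subtract 1h to convert from UTC+1).
Ben in UTC: 08:15-14:00, 14:45-16:15 (subtract 1h to convert from UTC+1).
Vanya in UTC: 08:00-15:30 (add 6h to convert from UTC-6).
Yara in UTC: 08:00-12:45, 14:00-15:30 (subtract 1h to convert from UTC+1).
Oliver in UTC: 08:30-15:30, 17:30-20:15 (subtract 1h to convert from UTC+1).
Gabriel in UTC: 08:00-13:45, 19:15-21:00 (add 6h to convert from UTC-6).
Clara ∩ Ben: 08:15-14:00, 14:45-16:00.
Clara ∩ Ben ∩ Vanya: 08:15-14:00, 14:45-15:30.
Clara ∩ Ben ∩ Vanya ∩ Yara: 08:15-12:45, 14:45-15:30.
Clara ∩ Ben ∩ Vanya ∩ Yara ∩ Oliver: 08:30-12:45, 14:45-15:30.
Clara ∩ Ben ∩ Vanya ∩ Yara ∩ Oliver ∩ Gabriel: 08:30-12:45.
Those are the intersection windows.
That's a single block of 255 minutes.

255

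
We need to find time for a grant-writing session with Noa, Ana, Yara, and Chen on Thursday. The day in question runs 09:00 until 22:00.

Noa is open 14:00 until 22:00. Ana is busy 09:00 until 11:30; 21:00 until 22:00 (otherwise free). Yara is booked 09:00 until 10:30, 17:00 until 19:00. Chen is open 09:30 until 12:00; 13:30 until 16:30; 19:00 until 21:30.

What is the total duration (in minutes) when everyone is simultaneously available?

270

Noa free: 14:00-22:00.
Ana free: 11:30-21:00 (invert busy blocks within the working day).
Yara free: 10:30-17:00, 19:00-22:00 (invert busy blocks within the working day).
Chen free: 09:30-12:00, 13:30-16:30, 19:00-21:30.
Noa ∩ Ana: 14:00-21:00.
Noa ∩ Ana ∩ Yara: 14:00-17:00, 19:00-21:00.
Noa ∩ Ana ∩ Yara ∩ Chen: 14:00-16:30, 19:00-21:00.
Summing the common windows: 150 + 120 = 270 minutes.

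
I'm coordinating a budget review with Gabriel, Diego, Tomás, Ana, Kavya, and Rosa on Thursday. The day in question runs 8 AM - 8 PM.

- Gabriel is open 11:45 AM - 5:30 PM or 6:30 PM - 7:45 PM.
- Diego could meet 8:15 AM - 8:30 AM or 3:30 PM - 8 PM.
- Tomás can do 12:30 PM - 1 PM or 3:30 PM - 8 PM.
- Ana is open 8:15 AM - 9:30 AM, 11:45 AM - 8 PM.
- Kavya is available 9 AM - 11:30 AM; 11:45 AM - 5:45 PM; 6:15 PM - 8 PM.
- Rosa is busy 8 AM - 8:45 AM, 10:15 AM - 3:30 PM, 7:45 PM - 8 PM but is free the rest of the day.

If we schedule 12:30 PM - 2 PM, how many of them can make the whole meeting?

Gabriel free: 11:45-17:30, 18:30-19:45.
Diego free: 08:15-08:30, 15:30-20:00.
Tomás free: 12:30-13:00, 15:30-20:00.
Ana free: 08:15-09:30, 11:45-20:00.
Kavya free: 09:00-11:30, 11:45-17:45, 18:15-20:00.
Rosa free: 08:45-10:15, 15:30-19:45 (invert busy blocks within the working day).
Gabriel, Ana, and Kavya can make the full 12:30-14:00 slot — that's 3.

3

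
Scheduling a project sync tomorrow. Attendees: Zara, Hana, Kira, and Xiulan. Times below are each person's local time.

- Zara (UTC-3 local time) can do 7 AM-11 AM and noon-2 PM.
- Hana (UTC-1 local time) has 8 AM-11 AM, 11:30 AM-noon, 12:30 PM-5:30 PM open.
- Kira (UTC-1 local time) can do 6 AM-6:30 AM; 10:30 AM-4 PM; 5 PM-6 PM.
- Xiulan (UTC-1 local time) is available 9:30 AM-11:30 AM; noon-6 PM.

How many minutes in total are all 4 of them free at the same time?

Zara in UTC: 10:00-14:00, 15:00-17:00 (add 3h to convert from UTC-3).
Hana in UTC: 09:00-12:00, 12:30-13:00, 13:30-18:30 (add 1h to convert from UTC-1).
Kira in UTC: 07:00-07:30, 11:30-17:00, 18:00-19:00 (add 1h to convert from UTC-1).
Xiulan in UTC: 10:30-12:30, 13:00-19:00 (add 1h to convert from UTC-1).
Zara ∩ Hana: 10:00-12:00, 12:30-13:00, 13:30-14:00, 15:00-17:00.
Zara ∩ Hana ∩ Kira: 11:30-12:00, 12:30-13:00, 13:30-14:00, 15:00-17:00.
Zara ∩ Hana ∩ Kira ∩ Xiulan: 11:30-12:00, 13:30-14:00, 15:00-17:00.
So the common availability across everyone is 11:30-12:00, 13:30-14:00, 15:00-17:00.
Summing the common windows: 30 + 30 + 120 = 180 minutes.

180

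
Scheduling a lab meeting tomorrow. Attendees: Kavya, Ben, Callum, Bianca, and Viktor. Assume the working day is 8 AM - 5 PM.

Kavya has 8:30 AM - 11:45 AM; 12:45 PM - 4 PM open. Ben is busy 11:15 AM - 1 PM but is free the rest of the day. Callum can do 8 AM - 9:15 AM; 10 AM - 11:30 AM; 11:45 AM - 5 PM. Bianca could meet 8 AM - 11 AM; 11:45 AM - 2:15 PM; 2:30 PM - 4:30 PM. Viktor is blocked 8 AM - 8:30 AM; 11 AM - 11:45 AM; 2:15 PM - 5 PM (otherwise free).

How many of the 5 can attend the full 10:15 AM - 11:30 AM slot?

Kavya free: 08:30-11:45, 12:45-16:00.
Ben free: 08:00-11:15, 13:00-17:00 (invert busy blocks within the working day).
Callum free: 08:00-09:15, 10:00-11:30, 11:45-17:00.
Bianca free: 08:00-11:00, 11:45-14:15, 14:30-16:30.
Viktor free: 08:30-11:00, 11:45-14:15 (invert busy blocks within the working day).
Kavya and Callum can make the full 10:15-11:30 slot — that's 2.

2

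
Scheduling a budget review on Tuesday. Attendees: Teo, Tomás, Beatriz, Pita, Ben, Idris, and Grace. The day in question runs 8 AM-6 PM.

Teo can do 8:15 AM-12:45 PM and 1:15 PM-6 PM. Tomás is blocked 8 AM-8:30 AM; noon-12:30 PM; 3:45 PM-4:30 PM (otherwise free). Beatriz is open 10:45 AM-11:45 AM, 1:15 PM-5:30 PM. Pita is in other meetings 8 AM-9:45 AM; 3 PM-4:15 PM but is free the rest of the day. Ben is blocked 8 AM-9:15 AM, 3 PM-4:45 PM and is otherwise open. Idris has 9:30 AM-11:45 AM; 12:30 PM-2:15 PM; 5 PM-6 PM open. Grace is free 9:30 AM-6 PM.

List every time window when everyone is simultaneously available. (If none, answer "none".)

10:45-11:45, 13:15-14:15, 17:00-17:30

Teo free: 08:15-12:45, 13:15-18:00.
Tomás free: 08:30-12:00, 12:30-15:45, 16:30-18:00 (invert busy blocks within the working day).
Beatriz free: 10:45-11:45, 13:15-17:30.
Pita free: 09:45-15:00, 16:15-18:00 (invert busy blocks within the working day).
Ben free: 09:15-15:00, 16:45-18:00 (invert busy blocks within the working day).
Idris free: 09:30-11:45, 12:30-14:15, 17:00-18:00.
Grace free: 09:30-18:00.
Teo ∩ Tomás: 08:30-12:00, 12:30-12:45, 13:15-15:45, 16:30-18:00.
Teo ∩ Tomás ∩ Beatriz: 10:45-11:45, 13:15-15:45, 16:30-17:30.
Teo ∩ Tomás ∩ Beatriz ∩ Pita: 10:45-11:45, 13:15-15:00, 16:30-17:30.
Teo ∩ Tomás ∩ Beatriz ∩ Pita ∩ Ben: 10:45-11:45, 13:15-15:00, 16:45-17:30.
Teo ∩ Tomás ∩ Beatriz ∩ Pita ∩ Ben ∩ Idris: 10:45-11:45, 13:15-14:15, 17:00-17:30.
Teo ∩ Tomás ∩ Beatriz ∩ Pita ∩ Ben ∩ Idris ∩ Grace: 10:45-11:45, 13:15-14:15, 17:00-17:30.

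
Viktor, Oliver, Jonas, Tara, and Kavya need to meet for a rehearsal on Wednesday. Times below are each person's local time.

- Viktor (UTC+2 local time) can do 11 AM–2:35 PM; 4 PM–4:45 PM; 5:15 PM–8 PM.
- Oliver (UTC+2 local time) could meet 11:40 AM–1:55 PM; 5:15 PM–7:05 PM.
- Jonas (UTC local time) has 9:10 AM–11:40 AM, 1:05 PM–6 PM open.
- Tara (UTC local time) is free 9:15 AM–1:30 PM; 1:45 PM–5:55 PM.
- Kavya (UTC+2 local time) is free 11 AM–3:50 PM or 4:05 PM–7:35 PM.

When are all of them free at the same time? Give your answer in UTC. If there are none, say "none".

09:40-11:40, 15:15-17:05

Viktor in UTC: 09:00-12:35, 14:00-14:45, 15:15-18:00 (subtract 2h to convert from UTC+2).
Oliver in UTC: 09:40-11:55, 15:15-17:05 (subtract 2h to convert from UTC+2).
Jonas in UTC: 09:10-11:40, 13:05-18:00.
Tara in UTC: 09:15-13:30, 13:45-17:55.
Kavya in UTC: 09:00-13:50, 14:05-17:35 (subtract 2h to convert from UTC+2).
Viktor ∩ Oliver: 09:40-11:55, 15:15-17:05.
Viktor ∩ Oliver ∩ Jonas: 09:40-11:40, 15:15-17:05.
Viktor ∩ Oliver ∩ Jonas ∩ Tara: 09:40-11:40, 15:15-17:05.
Viktor ∩ Oliver ∩ Jonas ∩ Tara ∩ Kavya: 09:40-11:40, 15:15-17:05.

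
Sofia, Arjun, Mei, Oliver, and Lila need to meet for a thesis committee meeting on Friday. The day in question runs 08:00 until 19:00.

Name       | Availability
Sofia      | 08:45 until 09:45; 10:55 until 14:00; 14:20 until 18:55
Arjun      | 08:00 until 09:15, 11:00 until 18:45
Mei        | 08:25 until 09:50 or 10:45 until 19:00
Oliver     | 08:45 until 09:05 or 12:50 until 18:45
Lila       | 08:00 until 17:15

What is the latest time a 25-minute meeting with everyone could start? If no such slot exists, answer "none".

Sofia ∩ Arjun: 08:45-09:15, 11:00-14:00, 14:20-18:45.
Sofia ∩ Arjun ∩ Mei: 08:45-09:15, 11:00-14:00, 14:20-18:45.
Sofia ∩ Arjun ∩ Mei ∩ Oliver: 08:45-09:05, 12:50-14:00, 14:20-18:45.
Sofia ∩ Arjun ∩ Mei ∩ Oliver ∩ Lila: 08:45-09:05, 12:50-14:00, 14:20-17:15.
Those are the intersection windows.
The last common window of at least 25 minutes is 14:20-17:15; a 25-minute meeting can start as late as 16:50 and still end by 17:15.

16:50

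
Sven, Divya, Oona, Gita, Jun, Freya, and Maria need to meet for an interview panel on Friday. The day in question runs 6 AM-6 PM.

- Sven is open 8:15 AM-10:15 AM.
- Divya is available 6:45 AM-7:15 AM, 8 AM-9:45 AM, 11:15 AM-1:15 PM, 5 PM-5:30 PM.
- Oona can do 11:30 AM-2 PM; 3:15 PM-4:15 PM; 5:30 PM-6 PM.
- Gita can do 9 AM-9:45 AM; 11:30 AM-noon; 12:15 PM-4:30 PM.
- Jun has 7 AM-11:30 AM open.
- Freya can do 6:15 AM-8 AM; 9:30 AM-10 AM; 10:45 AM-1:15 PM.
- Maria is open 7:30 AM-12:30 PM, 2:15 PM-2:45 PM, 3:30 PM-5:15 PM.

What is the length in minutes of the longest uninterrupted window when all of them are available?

Sven ∩ Divya: 08:15-09:45.
Sven ∩ Divya ∩ Oona: ∅.
Sven ∩ Divya ∩ Oona ∩ Gita: ∅.
Sven ∩ Divya ∩ Oona ∩ Gita ∩ Jun: ∅.
Sven ∩ Divya ∩ Oona ∩ Gita ∩ Jun ∩ Freya: ∅.
Sven ∩ Divya ∩ Oona ∩ Gita ∩ Jun ∩ Freya ∩ Maria: ∅.
There is no time when everyone is free.
No common window exists, so the longest block is 0 minutes.

0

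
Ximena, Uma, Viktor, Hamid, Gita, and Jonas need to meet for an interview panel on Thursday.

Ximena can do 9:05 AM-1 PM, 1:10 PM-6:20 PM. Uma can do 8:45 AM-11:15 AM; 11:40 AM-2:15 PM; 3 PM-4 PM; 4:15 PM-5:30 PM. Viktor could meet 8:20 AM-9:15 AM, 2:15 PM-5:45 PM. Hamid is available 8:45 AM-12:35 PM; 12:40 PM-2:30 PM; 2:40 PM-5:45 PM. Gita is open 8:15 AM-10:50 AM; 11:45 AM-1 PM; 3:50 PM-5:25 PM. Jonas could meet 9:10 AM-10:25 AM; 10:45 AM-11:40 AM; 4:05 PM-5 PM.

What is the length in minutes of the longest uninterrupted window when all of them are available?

45

Ximena ∩ Uma: 09:05-11:15, 11:40-13:00, 13:10-14:15, 15:00-16:00, 16:15-17:30.
Ximena ∩ Uma ∩ Viktor: 09:05-09:15, 15:00-16:00, 16:15-17:30.
Ximena ∩ Uma ∩ Viktor ∩ Hamid: 09:05-09:15, 15:00-16:00, 16:15-17:30.
Ximena ∩ Uma ∩ Viktor ∩ Hamid ∩ Gita: 09:05-09:15, 15:50-16:00, 16:15-17:25.
Ximena ∩ Uma ∩ Viktor ∩ Hamid ∩ Gita ∩ Jonas: 09:10-09:15, 16:15-17:00.
The longest is 16:15-17:00 at 45 minutes.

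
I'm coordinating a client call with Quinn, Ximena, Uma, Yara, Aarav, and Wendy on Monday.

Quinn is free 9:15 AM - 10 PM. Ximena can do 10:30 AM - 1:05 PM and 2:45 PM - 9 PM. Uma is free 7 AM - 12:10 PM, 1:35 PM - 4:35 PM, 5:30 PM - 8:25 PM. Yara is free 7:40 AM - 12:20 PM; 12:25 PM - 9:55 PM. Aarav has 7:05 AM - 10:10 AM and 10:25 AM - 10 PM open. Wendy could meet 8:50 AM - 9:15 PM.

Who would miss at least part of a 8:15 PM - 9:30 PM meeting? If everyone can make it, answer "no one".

Quinn: free for 20:15-21:30. Ximena: not fully free for 20:15-21:30. Uma: not fully free for 20:15-21:30. Yara: free for 20:15-21:30. Aarav: free for 20:15-21:30. Wendy: not fully free for 20:15-21:30.

Uma, Wendy, Ximena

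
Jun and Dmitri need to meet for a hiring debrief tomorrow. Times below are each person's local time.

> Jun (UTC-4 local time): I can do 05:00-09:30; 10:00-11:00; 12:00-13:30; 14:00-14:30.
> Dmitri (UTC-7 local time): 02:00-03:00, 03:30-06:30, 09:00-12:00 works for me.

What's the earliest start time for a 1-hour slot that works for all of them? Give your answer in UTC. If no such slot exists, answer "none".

Jun in UTC: 09:00-13:30, 14:00-15:00, 16:00-17:30, 18:00-18:30 (add 4h to convert from UTC-4).
Dmitri in UTC: 09:00-10:00, 10:30-13:30, 16:00-19:00 (add 7h to convert from UTC-7).
Jun ∩ Dmitri: 09:00-10:00, 10:30-13:30, 16:00-17:30, 18:00-18:30.
So the common availability across everyone is 09:00-10:00, 10:30-13:30, 16:00-17:30, 18:00-18:30.
The first common window of at least 60 minutes is 09:00-10:00, so the earliest start is 09:00.

09:00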